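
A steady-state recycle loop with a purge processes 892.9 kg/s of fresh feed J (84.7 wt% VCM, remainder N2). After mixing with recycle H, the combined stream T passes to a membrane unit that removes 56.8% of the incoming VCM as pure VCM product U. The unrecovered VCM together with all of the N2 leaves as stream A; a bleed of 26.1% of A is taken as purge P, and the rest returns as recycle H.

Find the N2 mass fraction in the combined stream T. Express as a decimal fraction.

N2 enters only via J and leaves only via the purge: 892.9×0.153 = 0.261×(N2 in A), and the membrane unit passes all N2, so N2 in T = N2 in A = 523.42 kg/s.
VCM in T: m_A = 892.9×0.847 + (1−0.261)·(1−0.568)·m_A, so m_A = 756.29/0.6808 = 1111 kg/s.
T = 1111 + 523.42 = 1634.4 kg/s.
N2 fraction in T = 523.42/1634.4 = 0.3203.

0.3203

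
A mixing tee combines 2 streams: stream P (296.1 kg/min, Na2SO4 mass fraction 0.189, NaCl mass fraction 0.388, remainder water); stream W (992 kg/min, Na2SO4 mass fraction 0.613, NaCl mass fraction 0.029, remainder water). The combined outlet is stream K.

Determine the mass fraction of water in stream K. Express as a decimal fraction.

0.373

Total flow out = 296.1 + 992 = 1288.1 kg/min.
water in = 296.1×0.423 + 992×0.358 = 480.39 kg/min.
water mass fraction in K = 480.39/1288.1 = 0.373.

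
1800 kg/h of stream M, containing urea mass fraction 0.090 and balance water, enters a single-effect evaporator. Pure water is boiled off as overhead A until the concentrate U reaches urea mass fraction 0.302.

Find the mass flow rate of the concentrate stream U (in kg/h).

536.4 kg/h

urea is conserved: 1800×0.090 = 162 kg/h all reports to the concentrate.
Concentrate = 162/(target fraction) = 536.42 kg/h.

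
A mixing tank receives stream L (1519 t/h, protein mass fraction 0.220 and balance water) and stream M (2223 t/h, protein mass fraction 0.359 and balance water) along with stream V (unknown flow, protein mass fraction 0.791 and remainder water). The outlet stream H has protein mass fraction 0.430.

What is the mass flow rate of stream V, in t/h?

1321 t/h

Let V be the unknown flow. Total out = 3742 + V.
protein balance: 1132.2 + 0.791·V = 0.430·(3742 + V)
(0.791 − 0.430)·V = 0.430×3742 − 1132.2 = 476.82
V = 476.82 / 0.361 = 1320.8 t/h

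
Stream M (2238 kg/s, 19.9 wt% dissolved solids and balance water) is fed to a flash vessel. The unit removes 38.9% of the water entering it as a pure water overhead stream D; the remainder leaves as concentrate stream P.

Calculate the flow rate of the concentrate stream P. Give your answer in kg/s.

water entering = 2238×0.801 = 1792.6 kg/s; overhead removed = 0.389×1792.6 = 697.34 kg/s.
Concentrate = 2238 − 697.34 = 1540.7 kg/s.

1541 kg/s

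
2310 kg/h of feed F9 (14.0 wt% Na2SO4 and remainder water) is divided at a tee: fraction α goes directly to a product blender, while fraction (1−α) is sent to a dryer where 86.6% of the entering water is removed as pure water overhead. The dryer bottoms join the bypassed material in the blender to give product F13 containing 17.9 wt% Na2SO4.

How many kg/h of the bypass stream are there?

1634 kg/h

All 2310×0.140 = 323.4 kg/h of Na2SO4 reaches F13, so F13 = 323.4/0.179 = 1806.7 kg/h and vapour = 503.3 kg/h.
The evaporator receives (1−α)·2310 of feed at 0.860 water and removes 0.866 of that water:
0.866×0.860×(1−α)×2310 = 503.3
(1−α) = 503.3/1720.4 = 0.2925;  α = 0.7075.
Bypass flow = 0.7075×2310 = 1634.2 kg/h.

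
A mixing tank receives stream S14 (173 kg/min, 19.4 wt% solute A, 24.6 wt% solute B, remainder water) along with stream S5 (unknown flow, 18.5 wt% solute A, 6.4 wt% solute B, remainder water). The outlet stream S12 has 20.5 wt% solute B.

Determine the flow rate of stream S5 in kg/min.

50.3 kg/min

Let S5 be the unknown flow. Total out = 173 + S5.
solute B balance: 42.558 + 0.064·S5 = 0.205·(173 + S5)
(0.064 − 0.205)·S5 = 0.205×173 − 42.558 = -7.093
S5 = -7.093 / -0.141 = 50.305 kg/min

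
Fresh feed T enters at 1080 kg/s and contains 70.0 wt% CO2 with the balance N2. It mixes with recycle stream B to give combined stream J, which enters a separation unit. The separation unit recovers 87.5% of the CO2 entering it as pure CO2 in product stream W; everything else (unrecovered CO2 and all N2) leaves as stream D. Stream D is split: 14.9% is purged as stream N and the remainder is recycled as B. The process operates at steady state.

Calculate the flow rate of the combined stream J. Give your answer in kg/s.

3020 kg/s

N2 enters only via T and leaves only via the purge: 1080×0.300 = 0.149×(N2 in D), and the separation unit passes all N2, so N2 in J = N2 in D = 2174.5 kg/s.
CO2 in J: m_A = 1080×0.700 + (1−0.149)·(1−0.875)·m_A, so m_A = 756/0.8936 = 845.99 kg/s.
J = 845.99 + 2174.5 = 3020.5 kg/s.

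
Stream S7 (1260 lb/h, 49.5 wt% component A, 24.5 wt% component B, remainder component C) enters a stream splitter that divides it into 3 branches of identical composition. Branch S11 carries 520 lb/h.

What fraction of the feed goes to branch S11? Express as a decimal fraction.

Fraction to S11 = 520/1260 = 0.4127.

0.413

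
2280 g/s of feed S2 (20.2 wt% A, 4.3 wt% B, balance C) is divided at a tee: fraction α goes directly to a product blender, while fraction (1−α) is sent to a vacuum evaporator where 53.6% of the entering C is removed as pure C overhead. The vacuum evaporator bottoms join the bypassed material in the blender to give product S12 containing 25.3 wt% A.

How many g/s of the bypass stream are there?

All 2280×0.202 = 460.56 g/s of A reaches S12, so S12 = 460.56/0.253 = 1820.4 g/s and vapour = 459.6 g/s.
The evaporator receives (1−α)·2280 of feed at 0.755 C and removes 0.536 of that C:
0.536×0.755×(1−α)×2280 = 459.6
(1−α) = 459.6/922.67 = 0.4981;  α = 0.5019.
Bypass flow = 0.5019×2280 = 1144.3 g/s.

1144 g/s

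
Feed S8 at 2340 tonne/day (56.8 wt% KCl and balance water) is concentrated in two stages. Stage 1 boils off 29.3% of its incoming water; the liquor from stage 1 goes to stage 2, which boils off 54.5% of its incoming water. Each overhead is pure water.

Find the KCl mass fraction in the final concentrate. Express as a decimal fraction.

water in feed = 2340×0.432 = 1010.9 tonne/day.
After stage 1: water left = (1−0.293)×1010.9 = 714.69; stream total = 2043.8 tonne/day.
After stage 2: water left = (1−0.545)×714.69 = 325.18; final concentrate = 1654.3 tonne/day.
KCl fraction = 1329.1/1654.3 = 0.803.

0.803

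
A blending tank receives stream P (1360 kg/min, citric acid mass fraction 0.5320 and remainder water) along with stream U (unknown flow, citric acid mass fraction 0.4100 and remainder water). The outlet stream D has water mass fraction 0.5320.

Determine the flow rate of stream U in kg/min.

Let U be the unknown flow. Total out = 1360 + U.
water balance: 636.48 + 0.590·U = 0.532·(1360 + U)
(0.590 − 0.532)·U = 0.532×1360 − 636.48 = 87.04
U = 87.04 / 0.058 = 1500.7 kg/min

1501 kg/min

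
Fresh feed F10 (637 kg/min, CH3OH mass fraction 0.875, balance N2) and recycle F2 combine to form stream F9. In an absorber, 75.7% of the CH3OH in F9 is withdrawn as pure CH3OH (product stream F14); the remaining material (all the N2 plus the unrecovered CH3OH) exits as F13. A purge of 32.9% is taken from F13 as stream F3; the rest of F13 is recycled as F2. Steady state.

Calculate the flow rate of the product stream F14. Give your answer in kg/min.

CH3OH in F9: m_A = 637×0.875 + (1−0.329)·(1−0.757)·m_A, so m_A = 557.38/0.8369 = 665.96 kg/min.
Product F14 = 0.757×665.96 = 504.13 kg/min.

504.1 kg/min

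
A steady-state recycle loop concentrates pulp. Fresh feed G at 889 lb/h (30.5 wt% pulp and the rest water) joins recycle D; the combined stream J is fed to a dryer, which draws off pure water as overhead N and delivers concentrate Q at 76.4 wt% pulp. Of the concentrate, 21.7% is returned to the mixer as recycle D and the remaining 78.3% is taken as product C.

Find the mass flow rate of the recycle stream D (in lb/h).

Overall pulp balance (none leaves overhead): pulp in fresh feed = pulp in product, i.e. 889×0.305 = (1−0.217)·Q·0.764.
Q = 271.14/(0.764×0.783) = 453.26 lb/h.
Recycle D = 0.217×453.26 = 98.357 lb/h.

98.36 lb/h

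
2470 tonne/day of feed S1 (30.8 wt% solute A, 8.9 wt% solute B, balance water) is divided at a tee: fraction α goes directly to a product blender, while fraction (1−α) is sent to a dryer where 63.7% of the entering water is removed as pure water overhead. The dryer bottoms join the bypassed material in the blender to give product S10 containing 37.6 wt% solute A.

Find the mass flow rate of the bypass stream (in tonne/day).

All 2470×0.308 = 760.76 tonne/day of solute A reaches S10, so S10 = 760.76/0.376 = 2023.3 tonne/day and vapour = 446.7 tonne/day.
The evaporator receives (1−α)·2470 of feed at 0.603 water and removes 0.637 of that water:
0.637×0.603×(1−α)×2470 = 446.7
(1−α) = 446.7/948.75 = 0.4708;  α = 0.5292.
Bypass flow = 0.5292×2470 = 1307 tonne/day.

1307 tonne/day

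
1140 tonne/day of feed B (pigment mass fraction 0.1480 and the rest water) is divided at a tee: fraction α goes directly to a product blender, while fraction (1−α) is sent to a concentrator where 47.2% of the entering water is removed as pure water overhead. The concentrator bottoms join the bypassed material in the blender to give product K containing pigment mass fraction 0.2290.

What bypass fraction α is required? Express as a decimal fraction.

All 1140×0.148 = 168.72 tonne/day of pigment reaches K, so K = 168.72/0.229 = 736.77 tonne/day and vapour = 403.23 tonne/day.
The evaporator receives (1−α)·1140 of feed at 0.852 water and removes 0.472 of that water:
0.472×0.852×(1−α)×1140 = 403.23
(1−α) = 403.23/458.44 = 0.8796;  α = 0.1204.

0.120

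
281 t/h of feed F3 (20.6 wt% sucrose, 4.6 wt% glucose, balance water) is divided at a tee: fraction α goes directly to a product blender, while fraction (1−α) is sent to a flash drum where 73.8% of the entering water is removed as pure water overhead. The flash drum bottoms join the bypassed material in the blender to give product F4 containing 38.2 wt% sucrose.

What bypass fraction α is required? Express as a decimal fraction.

All 281×0.206 = 57.886 t/h of sucrose reaches F4, so F4 = 57.886/0.382 = 151.53 t/h and vapour = 129.47 t/h.
The evaporator receives (1−α)·281 of feed at 0.748 water and removes 0.738 of that water:
0.738×0.748×(1−α)×281 = 129.47
(1−α) = 129.47/155.12 = 0.8346;  α = 0.1654.

0.165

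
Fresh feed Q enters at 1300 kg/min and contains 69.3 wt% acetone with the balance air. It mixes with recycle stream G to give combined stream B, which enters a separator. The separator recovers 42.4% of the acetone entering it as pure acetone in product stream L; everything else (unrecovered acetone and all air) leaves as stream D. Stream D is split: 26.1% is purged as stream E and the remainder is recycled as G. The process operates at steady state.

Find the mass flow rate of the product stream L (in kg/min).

665.1 kg/min

acetone in B: m_A = 1300×0.693 + (1−0.261)·(1−0.424)·m_A, so m_A = 900.9/0.5743 = 1568.6 kg/min.
Product L = 0.424×1568.6 = 665.08 kg/min.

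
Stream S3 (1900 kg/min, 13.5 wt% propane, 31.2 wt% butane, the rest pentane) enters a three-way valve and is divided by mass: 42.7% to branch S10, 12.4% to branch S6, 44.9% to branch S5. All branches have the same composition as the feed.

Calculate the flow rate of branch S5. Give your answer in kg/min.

Branch S5 flow = 0.449×1900 = 853.1 kg/min.

853.1 kg/min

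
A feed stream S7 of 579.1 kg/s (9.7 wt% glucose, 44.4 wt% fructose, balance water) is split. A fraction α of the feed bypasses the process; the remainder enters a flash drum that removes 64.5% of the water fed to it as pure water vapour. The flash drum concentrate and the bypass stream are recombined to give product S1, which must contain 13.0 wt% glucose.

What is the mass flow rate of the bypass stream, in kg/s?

All 579.1×0.097 = 56.173 kg/s of glucose reaches S1, so S1 = 56.173/0.130 = 432.1 kg/s and vapour = 147 kg/s.
The evaporator receives (1−α)·579.1 of feed at 0.459 water and removes 0.645 of that water:
0.645×0.459×(1−α)×579.1 = 147
(1−α) = 147/171.45 = 0.8574;  α = 0.1426.
Bypass flow = 0.1426×579.1 = 82.563 kg/s.

82.56 kg/s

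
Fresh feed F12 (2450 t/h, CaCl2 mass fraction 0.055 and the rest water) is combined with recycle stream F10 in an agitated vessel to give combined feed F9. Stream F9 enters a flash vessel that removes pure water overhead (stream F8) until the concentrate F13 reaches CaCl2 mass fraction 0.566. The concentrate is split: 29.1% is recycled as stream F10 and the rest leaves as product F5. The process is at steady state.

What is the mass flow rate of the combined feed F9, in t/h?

Overall CaCl2 balance (none leaves overhead): CaCl2 in fresh feed = CaCl2 in product, i.e. 2450×0.055 = (1−0.291)·F13·0.566.
F13 = 134.75/(0.566×0.709) = 335.79 t/h.
Recycle F10 = 0.291×335.79 = 97.715 t/h.
Combined feed F9 = 2450 + 97.715 = 2547.7 t/h.

2548 t/h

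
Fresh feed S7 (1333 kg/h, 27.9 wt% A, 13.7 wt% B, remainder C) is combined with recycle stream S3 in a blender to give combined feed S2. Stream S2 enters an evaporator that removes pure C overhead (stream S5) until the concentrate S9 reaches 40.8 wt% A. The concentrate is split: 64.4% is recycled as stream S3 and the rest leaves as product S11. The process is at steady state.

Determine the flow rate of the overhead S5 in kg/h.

Overall A balance (none leaves overhead): A in fresh feed = A in product, i.e. 1333×0.279 = (1−0.644)·S9·0.408.
S9 = 371.91/(0.408×0.356) = 2560.5 kg/h.
Recycle S3 = 0.644×2560.5 = 1649 kg/h.
Combined feed S2 = 1333 + 1649 = 2982 kg/h.
Overhead S5 = S2 − S9 = 2982 − 2560.5 = 421.46 kg/h.

421.5 kg/h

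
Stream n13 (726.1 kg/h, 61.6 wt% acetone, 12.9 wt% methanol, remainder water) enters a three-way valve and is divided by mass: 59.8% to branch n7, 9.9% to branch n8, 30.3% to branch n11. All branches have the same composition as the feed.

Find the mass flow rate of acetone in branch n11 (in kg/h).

Branch n11 total = 0.303×726.1 = 220.01 kg/h.
acetone in n11 = 0.616×220.01 = 135.53 kg/h.

135.5 kg/h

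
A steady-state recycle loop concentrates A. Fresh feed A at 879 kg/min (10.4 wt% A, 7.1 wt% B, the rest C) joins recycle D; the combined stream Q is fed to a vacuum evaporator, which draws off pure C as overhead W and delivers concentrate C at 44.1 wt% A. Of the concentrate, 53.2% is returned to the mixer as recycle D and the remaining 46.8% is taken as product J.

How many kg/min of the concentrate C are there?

Overall A balance (none leaves overhead): A in fresh feed = A in product, i.e. 879×0.104 = (1−0.532)·C·0.441.
C = 91.416/(0.441×0.468) = 442.93 kg/min.

442.9 kg/min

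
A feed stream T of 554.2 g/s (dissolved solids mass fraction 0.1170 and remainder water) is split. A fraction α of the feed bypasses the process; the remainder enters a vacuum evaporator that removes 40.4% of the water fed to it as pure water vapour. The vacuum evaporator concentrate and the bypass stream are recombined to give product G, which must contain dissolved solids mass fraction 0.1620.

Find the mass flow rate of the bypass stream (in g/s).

122.7 g/s

All 554.2×0.117 = 64.841 g/s of dissolved solids reaches G, so G = 64.841/0.162 = 400.26 g/s and vapour = 153.94 g/s.
The evaporator receives (1−α)·554.2 of feed at 0.883 water and removes 0.404 of that water:
0.404×0.883×(1−α)×554.2 = 153.94
(1−α) = 153.94/197.7 = 0.7787;  α = 0.2213.
Bypass flow = 0.2213×554.2 = 122.66 g/s.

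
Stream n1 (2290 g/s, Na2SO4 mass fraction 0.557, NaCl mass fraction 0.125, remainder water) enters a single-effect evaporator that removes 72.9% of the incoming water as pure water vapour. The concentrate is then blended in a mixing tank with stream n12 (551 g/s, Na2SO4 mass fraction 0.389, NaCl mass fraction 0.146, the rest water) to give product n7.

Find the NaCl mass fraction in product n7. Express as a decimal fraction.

0.159

Vapour removed = 0.729×0.318×2290 = 530.87 g/s; concentrate = 1759.1 g/s.
NaCl reaching the mixer = 286.25 (from concentrate) + 551×0.146 = 366.7 g/s.
Product flow = 1759.1 + 551 = 2310.1 g/s; NaCl fraction = 0.159.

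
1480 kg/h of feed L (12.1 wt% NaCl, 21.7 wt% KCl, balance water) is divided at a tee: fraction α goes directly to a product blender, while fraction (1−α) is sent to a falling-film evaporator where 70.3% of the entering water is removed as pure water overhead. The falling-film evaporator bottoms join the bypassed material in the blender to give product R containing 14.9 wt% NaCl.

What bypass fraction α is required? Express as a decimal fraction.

0.596

All 1480×0.121 = 179.08 kg/h of NaCl reaches R, so R = 179.08/0.149 = 1201.9 kg/h and vapour = 278.12 kg/h.
The evaporator receives (1−α)·1480 of feed at 0.662 water and removes 0.703 of that water:
0.703×0.662×(1−α)×1480 = 278.12
(1−α) = 278.12/688.77 = 0.4038;  α = 0.5962.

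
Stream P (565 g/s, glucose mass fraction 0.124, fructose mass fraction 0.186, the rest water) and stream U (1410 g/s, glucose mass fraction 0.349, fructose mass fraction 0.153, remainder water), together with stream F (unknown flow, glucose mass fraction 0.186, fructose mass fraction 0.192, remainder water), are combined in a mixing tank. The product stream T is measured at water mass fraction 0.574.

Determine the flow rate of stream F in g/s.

Let F be the unknown flow. Total out = 1975 + F.
water balance: 1092 + 0.622·F = 0.574·(1975 + F)
(0.622 − 0.574)·F = 0.574×1975 − 1092 = 41.62
F = 41.62 / 0.048 = 867.08 g/s

867.1 g/s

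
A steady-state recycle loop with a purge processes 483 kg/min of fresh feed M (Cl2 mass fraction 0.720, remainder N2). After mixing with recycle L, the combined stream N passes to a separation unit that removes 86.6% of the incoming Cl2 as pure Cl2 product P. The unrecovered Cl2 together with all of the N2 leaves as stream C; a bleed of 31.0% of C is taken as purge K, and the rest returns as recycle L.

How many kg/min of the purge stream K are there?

151.2 kg/min

N2 enters only via M and leaves only via the purge: 483×0.280 = 0.310×(N2 in C), and the separation unit passes all N2, so N2 in N = N2 in C = 436.26 kg/min.
Cl2 in N: m_A = 483×0.720 + (1−0.310)·(1−0.866)·m_A, so m_A = 347.76/0.9075 = 383.19 kg/min.
C = (1−0.866)×383.19 + 436.26 = 487.61 kg/min.
Purge K = 0.310×487.61 = 151.16 kg/min.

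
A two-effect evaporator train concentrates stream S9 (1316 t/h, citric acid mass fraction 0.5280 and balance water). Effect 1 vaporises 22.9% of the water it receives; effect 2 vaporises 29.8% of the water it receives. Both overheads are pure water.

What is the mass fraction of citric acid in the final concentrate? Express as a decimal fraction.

0.6739

water in feed = 1316×0.472 = 621.15 t/h.
After stage 1: water left = (1−0.229)×621.15 = 478.91; stream total = 1173.8 t/h.
After stage 2: water left = (1−0.298)×478.91 = 336.19; final concentrate = 1031 t/h.
citric acid fraction = 694.85/1031 = 0.6739.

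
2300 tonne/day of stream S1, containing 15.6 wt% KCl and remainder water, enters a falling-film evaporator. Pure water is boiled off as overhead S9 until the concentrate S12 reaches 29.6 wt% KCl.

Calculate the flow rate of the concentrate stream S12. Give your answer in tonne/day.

1212 tonne/day

KCl is conserved: 2300×0.156 = 358.8 tonne/day all reports to the concentrate.
Concentrate = 358.8/(target fraction) = 1212.2 tonne/day.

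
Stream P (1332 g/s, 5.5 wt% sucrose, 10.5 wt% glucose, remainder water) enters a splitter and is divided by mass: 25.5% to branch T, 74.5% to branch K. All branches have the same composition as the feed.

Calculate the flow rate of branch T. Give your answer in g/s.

Branch T flow = 0.255×1332 = 339.66 g/s.

339.7 g/s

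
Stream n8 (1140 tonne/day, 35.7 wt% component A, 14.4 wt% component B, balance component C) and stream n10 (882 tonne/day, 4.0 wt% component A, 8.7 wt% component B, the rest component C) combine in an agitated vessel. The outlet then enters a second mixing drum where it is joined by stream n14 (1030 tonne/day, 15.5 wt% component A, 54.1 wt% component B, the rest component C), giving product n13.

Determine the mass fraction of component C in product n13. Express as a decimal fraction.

Overall, product flow = 3052 tonne/day.
component C in = 1140×0.499 + 882×0.873 + 1030×0.304 = 1652 tonne/day.
component C fraction in n13 = 0.5413.

0.5413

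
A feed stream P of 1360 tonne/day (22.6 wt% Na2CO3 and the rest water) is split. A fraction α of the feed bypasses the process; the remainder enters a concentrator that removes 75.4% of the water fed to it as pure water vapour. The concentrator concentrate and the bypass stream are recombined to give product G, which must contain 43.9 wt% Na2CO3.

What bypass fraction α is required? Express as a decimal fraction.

All 1360×0.226 = 307.36 tonne/day of Na2CO3 reaches G, so G = 307.36/0.439 = 700.14 tonne/day and vapour = 659.86 tonne/day.
The evaporator receives (1−α)·1360 of feed at 0.774 water and removes 0.754 of that water:
0.754×0.774×(1−α)×1360 = 659.86
(1−α) = 659.86/793.69 = 0.8314;  α = 0.1686.

0.169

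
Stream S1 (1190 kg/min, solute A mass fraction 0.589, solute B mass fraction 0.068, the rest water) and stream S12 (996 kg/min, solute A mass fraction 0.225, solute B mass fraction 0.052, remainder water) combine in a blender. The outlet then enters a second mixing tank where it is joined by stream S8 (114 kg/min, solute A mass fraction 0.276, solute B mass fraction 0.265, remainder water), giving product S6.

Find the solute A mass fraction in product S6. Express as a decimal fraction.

Overall, product flow = 2300 kg/min.
solute A in = 1190×0.589 + 996×0.225 + 114×0.276 = 956.47 kg/min.
solute A fraction in S6 = 0.416.

0.416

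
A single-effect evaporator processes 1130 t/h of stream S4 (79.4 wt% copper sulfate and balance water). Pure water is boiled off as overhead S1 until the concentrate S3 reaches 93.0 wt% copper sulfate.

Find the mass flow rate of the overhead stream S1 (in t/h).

copper sulfate is conserved: 1130×0.794 = 897.22 t/h all reports to the concentrate.
Concentrate = 897.22/(target fraction) = 964.75 t/h.
Overhead = 1130 − 964.75 = 165.25 t/h.

165.2 t/h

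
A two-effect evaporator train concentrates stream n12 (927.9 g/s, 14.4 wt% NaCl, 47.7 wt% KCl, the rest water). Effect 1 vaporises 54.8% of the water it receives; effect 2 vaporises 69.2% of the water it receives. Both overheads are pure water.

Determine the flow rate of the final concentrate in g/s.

625.2 g/s

water in feed = 927.9×0.379 = 351.67 g/s.
After stage 1: water left = (1−0.548)×351.67 = 158.96; stream total = 735.18 g/s.
After stage 2: water left = (1−0.692)×158.96 = 48.959; final concentrate = 625.18 g/s.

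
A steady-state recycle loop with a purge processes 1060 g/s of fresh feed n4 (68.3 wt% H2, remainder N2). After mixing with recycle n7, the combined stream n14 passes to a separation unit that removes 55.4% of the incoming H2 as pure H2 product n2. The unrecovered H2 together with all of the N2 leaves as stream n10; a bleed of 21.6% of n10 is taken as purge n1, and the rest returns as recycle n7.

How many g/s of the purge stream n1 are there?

443.3 g/s

N2 enters only via n4 and leaves only via the purge: 1060×0.317 = 0.216×(N2 in n10), and the separation unit passes all N2, so N2 in n14 = N2 in n10 = 1555.6 g/s.
H2 in n14: m_A = 1060×0.683 + (1−0.216)·(1−0.554)·m_A, so m_A = 723.98/0.6503 = 1113.2 g/s.
n10 = (1−0.554)×1113.2 + 1555.6 = 2052.2 g/s.
Purge n1 = 0.216×2052.2 = 443.27 g/s.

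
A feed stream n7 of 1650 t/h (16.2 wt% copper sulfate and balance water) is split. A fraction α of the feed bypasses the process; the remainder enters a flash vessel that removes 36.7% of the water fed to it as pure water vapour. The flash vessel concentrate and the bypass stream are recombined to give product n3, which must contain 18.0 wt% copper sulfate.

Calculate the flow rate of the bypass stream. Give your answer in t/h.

All 1650×0.162 = 267.3 t/h of copper sulfate reaches n3, so n3 = 267.3/0.180 = 1485 t/h and vapour = 165 t/h.
The evaporator receives (1−α)·1650 of feed at 0.838 water and removes 0.367 of that water:
0.367×0.838×(1−α)×1650 = 165
(1−α) = 165/507.45 = 0.3252;  α = 0.6748.
Bypass flow = 0.6748×1650 = 1113.5 t/h.

1113 t/h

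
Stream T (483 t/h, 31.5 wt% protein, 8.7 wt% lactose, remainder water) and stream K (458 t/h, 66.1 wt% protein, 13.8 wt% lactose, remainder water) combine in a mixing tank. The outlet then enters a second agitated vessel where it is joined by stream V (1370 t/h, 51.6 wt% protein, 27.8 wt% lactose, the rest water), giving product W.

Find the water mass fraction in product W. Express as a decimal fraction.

0.2869

Overall, product flow = 2311 t/h.
water in = 483×0.598 + 458×0.201 + 1370×0.206 = 663.11 t/h.
water fraction in W = 0.2869.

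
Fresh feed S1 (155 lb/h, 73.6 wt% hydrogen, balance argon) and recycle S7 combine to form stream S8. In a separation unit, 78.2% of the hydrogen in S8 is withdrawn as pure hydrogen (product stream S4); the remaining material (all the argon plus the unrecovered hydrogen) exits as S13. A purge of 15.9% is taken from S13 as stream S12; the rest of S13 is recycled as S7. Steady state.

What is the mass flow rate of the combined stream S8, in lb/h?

397 lb/h

argon enters only via S1 and leaves only via the purge: 155×0.264 = 0.159×(argon in S13), and the separation unit passes all argon, so argon in S8 = argon in S13 = 257.36 lb/h.
hydrogen in S8: m_A = 155×0.736 + (1−0.159)·(1−0.782)·m_A, so m_A = 114.08/0.8167 = 139.69 lb/h.
S8 = 139.69 + 257.36 = 397.05 lb/h.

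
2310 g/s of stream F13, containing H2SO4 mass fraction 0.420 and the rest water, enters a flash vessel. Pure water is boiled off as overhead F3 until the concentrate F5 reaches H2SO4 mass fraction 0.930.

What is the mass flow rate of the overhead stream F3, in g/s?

1267 g/s

H2SO4 is conserved: 2310×0.420 = 970.2 g/s all reports to the concentrate.
Concentrate = 970.2/(target fraction) = 1043.2 g/s.
Overhead = 2310 − 1043.2 = 1266.8 g/s.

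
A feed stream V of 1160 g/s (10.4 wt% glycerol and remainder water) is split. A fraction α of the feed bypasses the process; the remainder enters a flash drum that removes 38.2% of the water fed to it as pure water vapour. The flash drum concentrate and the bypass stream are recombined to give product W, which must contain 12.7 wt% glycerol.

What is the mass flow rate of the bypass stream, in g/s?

All 1160×0.104 = 120.64 g/s of glycerol reaches W, so W = 120.64/0.127 = 949.92 g/s and vapour = 210.08 g/s.
The evaporator receives (1−α)·1160 of feed at 0.896 water and removes 0.382 of that water:
0.382×0.896×(1−α)×1160 = 210.08
(1−α) = 210.08/397.04 = 0.5291;  α = 0.4709.
Bypass flow = 0.4709×1160 = 546.22 g/s.

546.2 g/s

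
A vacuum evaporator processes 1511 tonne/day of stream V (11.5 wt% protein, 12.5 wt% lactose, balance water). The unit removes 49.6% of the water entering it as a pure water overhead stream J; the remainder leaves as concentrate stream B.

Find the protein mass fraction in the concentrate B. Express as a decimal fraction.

0.185

protein is not removed: 1511×0.115 = 173.77 tonne/day of protein enters B.
water entering = 1511×0.760 = 1148.4 tonne/day; overhead removed = 0.496×1148.4 = 569.59 tonne/day.
Concentrate = 1511 − 569.59 = 941.41 tonne/day.
Mass fraction = 173.77/941.41 = 0.185.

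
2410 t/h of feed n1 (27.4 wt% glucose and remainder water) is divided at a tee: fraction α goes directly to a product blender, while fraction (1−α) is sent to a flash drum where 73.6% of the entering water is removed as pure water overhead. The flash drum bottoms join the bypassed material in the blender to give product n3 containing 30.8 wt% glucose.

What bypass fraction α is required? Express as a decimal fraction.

All 2410×0.274 = 660.34 t/h of glucose reaches n3, so n3 = 660.34/0.308 = 2144 t/h and vapour = 266.04 t/h.
The evaporator receives (1−α)·2410 of feed at 0.726 water and removes 0.736 of that water:
0.736×0.726×(1−α)×2410 = 266.04
(1−α) = 266.04/1287.7 = 0.2066;  α = 0.7934.

0.793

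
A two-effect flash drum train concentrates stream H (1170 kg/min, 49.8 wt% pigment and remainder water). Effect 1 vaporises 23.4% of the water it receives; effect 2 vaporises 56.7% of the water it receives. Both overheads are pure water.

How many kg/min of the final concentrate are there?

water in feed = 1170×0.502 = 587.34 kg/min.
After stage 1: water left = (1−0.234)×587.34 = 449.9; stream total = 1032.6 kg/min.
After stage 2: water left = (1−0.567)×449.9 = 194.81; final concentrate = 777.47 kg/min.

777.5 kg/min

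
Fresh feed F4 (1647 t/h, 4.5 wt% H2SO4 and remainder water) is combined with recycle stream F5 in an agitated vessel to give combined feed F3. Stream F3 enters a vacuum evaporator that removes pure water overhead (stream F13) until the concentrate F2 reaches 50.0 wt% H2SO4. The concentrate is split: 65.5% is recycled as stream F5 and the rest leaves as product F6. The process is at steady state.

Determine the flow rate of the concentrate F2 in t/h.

Overall H2SO4 balance (none leaves overhead): H2SO4 in fresh feed = H2SO4 in product, i.e. 1647×0.045 = (1−0.655)·F2·0.500.
F2 = 74.115/(0.500×0.345) = 429.65 t/h.

429.7 t/h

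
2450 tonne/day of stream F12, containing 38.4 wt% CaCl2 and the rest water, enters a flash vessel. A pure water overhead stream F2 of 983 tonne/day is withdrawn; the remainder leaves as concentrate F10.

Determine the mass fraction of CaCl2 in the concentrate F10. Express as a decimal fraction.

0.641

CaCl2 is not removed: 2450×0.384 = 940.8 tonne/day of CaCl2 enters F10.
Concentrate = 2450 − 983 = 1467 tonne/day.
Mass fraction = 940.8/1467 = 0.641.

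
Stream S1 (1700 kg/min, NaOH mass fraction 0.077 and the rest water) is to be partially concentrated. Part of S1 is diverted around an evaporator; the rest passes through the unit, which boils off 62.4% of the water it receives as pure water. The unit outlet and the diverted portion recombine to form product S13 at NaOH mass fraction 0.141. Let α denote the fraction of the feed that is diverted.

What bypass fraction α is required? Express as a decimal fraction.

All 1700×0.077 = 130.9 kg/min of NaOH reaches S13, so S13 = 130.9/0.141 = 928.37 kg/min and vapour = 771.63 kg/min.
The evaporator receives (1−α)·1700 of feed at 0.923 water and removes 0.624 of that water:
0.624×0.923×(1−α)×1700 = 771.63
(1−α) = 771.63/979.12 = 0.7881;  α = 0.2119.

0.212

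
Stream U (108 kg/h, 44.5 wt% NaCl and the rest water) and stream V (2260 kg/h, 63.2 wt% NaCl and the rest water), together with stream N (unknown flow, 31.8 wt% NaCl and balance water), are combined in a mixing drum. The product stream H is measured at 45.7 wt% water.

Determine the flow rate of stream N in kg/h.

Let N be the unknown flow. Total out = 2368 + N.
water balance: 891.62 + 0.682·N = 0.457·(2368 + N)
(0.682 − 0.457)·N = 0.457×2368 − 891.62 = 190.56
N = 190.56 / 0.225 = 846.92 kg/h

846.9 kg/h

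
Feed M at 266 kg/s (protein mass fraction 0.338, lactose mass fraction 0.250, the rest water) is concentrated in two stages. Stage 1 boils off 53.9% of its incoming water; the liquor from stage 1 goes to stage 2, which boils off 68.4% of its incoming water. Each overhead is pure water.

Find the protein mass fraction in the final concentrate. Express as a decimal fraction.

water in feed = 266×0.412 = 109.59 kg/s.
After stage 1: water left = (1−0.539)×109.59 = 50.522; stream total = 206.93 kg/s.
After stage 2: water left = (1−0.684)×50.522 = 15.965; final concentrate = 172.37 kg/s.
protein fraction = 89.908/172.37 = 0.522.

0.522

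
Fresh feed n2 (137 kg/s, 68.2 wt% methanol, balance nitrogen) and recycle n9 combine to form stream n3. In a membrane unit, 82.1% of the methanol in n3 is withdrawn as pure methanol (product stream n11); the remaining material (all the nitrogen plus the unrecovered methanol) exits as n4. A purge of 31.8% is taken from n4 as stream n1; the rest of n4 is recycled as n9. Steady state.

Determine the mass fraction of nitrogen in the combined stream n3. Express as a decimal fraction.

nitrogen enters only via n2 and leaves only via the purge: 137×0.318 = 0.318×(nitrogen in n4), and the membrane unit passes all nitrogen, so nitrogen in n3 = nitrogen in n4 = 137 kg/s.
methanol in n3: m_A = 137×0.682 + (1−0.318)·(1−0.821)·m_A, so m_A = 93.434/0.8779 = 106.43 kg/s.
n3 = 106.43 + 137 = 243.43 kg/s.
nitrogen fraction in n3 = 137/243.43 = 0.5628.

0.5628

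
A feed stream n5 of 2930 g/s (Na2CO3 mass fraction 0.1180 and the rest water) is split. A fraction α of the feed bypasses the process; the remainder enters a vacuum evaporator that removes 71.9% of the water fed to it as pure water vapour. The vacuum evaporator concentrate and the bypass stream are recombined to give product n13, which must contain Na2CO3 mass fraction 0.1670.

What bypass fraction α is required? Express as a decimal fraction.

0.537

All 2930×0.118 = 345.74 g/s of Na2CO3 reaches n13, so n13 = 345.74/0.167 = 2070.3 g/s and vapour = 859.7 g/s.
The evaporator receives (1−α)·2930 of feed at 0.882 water and removes 0.719 of that water:
0.719×0.882×(1−α)×2930 = 859.7
(1−α) = 859.7/1858.1 = 0.4627;  α = 0.5373.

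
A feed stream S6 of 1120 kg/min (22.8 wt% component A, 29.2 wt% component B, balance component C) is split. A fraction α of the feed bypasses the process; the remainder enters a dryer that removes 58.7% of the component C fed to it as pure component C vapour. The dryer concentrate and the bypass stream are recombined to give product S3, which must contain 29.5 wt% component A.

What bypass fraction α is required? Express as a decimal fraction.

0.194

All 1120×0.228 = 255.36 kg/min of component A reaches S3, so S3 = 255.36/0.295 = 865.63 kg/min and vapour = 254.37 kg/min.
The evaporator receives (1−α)·1120 of feed at 0.480 component C and removes 0.587 of that component C:
0.587×0.480×(1−α)×1120 = 254.37
(1−α) = 254.37/315.57 = 0.8061;  α = 0.1939.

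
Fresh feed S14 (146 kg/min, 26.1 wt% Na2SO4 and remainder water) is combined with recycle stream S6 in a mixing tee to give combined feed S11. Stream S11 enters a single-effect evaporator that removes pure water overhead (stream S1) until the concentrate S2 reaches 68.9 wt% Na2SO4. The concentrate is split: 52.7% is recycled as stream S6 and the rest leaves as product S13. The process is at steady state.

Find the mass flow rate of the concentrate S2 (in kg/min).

116.9 kg/min

Overall Na2SO4 balance (none leaves overhead): Na2SO4 in fresh feed = Na2SO4 in product, i.e. 146×0.261 = (1−0.527)·S2·0.689.
S2 = 38.106/(0.689×0.473) = 116.93 kg/min.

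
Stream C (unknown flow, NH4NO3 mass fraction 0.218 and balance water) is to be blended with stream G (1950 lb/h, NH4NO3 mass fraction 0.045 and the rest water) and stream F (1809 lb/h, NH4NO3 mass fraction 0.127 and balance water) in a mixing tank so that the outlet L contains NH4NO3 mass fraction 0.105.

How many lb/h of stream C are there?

683.2 lb/h

Let C be the unknown flow. Total out = 3759 + C.
NH4NO3 balance: 317.49 + 0.218·C = 0.105·(3759 + C)
(0.218 − 0.105)·C = 0.105×3759 − 317.49 = 77.202
C = 77.202 / 0.113 = 683.2 lb/h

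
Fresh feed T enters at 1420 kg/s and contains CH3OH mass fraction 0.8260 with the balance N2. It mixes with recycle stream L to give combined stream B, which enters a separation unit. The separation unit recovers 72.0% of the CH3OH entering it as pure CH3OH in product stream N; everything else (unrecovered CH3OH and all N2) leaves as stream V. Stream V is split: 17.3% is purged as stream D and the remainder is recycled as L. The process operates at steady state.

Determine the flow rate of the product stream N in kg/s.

1099 kg/s

CH3OH in B: m_A = 1420×0.826 + (1−0.173)·(1−0.720)·m_A, so m_A = 1172.9/0.7684 = 1526.4 kg/s.
Product N = 0.720×1526.4 = 1099 kg/s.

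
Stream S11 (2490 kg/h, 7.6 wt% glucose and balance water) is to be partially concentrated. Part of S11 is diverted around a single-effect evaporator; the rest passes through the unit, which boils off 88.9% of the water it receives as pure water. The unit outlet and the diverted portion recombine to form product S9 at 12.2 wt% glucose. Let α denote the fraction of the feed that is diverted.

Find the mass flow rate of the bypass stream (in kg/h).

All 2490×0.076 = 189.24 kg/h of glucose reaches S9, so S9 = 189.24/0.122 = 1551.1 kg/h and vapour = 938.85 kg/h.
The evaporator receives (1−α)·2490 of feed at 0.924 water and removes 0.889 of that water:
0.889×0.924×(1−α)×2490 = 938.85
(1−α) = 938.85/2045.4 = 0.4590;  α = 0.5410.
Bypass flow = 0.5410×2490 = 1347.1 kg/h.

1347 kg/h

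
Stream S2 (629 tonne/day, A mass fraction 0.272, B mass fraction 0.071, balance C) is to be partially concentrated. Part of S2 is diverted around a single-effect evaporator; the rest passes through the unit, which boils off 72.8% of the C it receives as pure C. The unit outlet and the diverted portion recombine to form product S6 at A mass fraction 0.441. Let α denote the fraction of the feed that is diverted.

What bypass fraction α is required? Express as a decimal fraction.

0.199

All 629×0.272 = 171.09 tonne/day of A reaches S6, so S6 = 171.09/0.441 = 387.95 tonne/day and vapour = 241.05 tonne/day.
The evaporator receives (1−α)·629 of feed at 0.657 C and removes 0.728 of that C:
0.728×0.657×(1−α)×629 = 241.05
(1−α) = 241.05/300.85 = 0.8012;  α = 0.1988.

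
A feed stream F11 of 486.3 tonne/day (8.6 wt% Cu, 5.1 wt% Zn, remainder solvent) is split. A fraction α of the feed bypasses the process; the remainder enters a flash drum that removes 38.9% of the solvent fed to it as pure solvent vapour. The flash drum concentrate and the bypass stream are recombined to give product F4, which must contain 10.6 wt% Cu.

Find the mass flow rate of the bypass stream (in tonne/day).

213 tonne/day

All 486.3×0.086 = 41.822 tonne/day of Cu reaches F4, so F4 = 41.822/0.106 = 394.55 tonne/day and vapour = 91.755 tonne/day.
The evaporator receives (1−α)·486.3 of feed at 0.863 solvent and removes 0.389 of that solvent:
0.389×0.863×(1−α)×486.3 = 91.755
(1−α) = 91.755/163.25 = 0.5620;  α = 0.4380.
Bypass flow = 0.4380×486.3 = 212.98 tonne/day.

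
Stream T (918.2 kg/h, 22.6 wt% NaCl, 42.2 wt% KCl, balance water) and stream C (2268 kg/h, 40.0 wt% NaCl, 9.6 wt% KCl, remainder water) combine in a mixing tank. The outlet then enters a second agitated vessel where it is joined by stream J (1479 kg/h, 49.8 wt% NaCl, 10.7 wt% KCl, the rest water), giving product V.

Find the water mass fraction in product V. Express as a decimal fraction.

0.4395

Overall, product flow = 4665.2 kg/h.
water in = 918.2×0.352 + 2268×0.504 + 1479×0.395 = 2050.5 kg/h.
water fraction in V = 0.4395.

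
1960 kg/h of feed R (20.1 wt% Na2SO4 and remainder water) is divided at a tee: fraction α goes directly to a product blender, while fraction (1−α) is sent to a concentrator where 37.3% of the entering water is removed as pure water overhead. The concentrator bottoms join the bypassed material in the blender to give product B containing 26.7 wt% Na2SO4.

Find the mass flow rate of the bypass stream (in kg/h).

All 1960×0.201 = 393.96 kg/h of Na2SO4 reaches B, so B = 393.96/0.267 = 1475.5 kg/h and vapour = 484.49 kg/h.
The evaporator receives (1−α)·1960 of feed at 0.799 water and removes 0.373 of that water:
0.373×0.799×(1−α)×1960 = 484.49
(1−α) = 484.49/584.13 = 0.8294;  α = 0.1706.
Bypass flow = 0.1706×1960 = 334.33 kg/h.

334.3 kg/h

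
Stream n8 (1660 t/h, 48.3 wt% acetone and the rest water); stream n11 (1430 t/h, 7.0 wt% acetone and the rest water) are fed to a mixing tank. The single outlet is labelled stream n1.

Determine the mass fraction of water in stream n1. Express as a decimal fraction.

Total flow out = 1660 + 1430 = 3090 t/h.
water in = 1660×0.517 + 1430×0.930 = 2188.1 t/h.
water mass fraction in n1 = 2188.1/3090 = 0.708.

0.708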